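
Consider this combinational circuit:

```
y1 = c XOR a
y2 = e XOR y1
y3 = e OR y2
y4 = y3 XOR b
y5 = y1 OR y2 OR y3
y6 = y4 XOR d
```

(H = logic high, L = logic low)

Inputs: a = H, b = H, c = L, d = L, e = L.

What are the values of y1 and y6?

y1 = H  y6 = L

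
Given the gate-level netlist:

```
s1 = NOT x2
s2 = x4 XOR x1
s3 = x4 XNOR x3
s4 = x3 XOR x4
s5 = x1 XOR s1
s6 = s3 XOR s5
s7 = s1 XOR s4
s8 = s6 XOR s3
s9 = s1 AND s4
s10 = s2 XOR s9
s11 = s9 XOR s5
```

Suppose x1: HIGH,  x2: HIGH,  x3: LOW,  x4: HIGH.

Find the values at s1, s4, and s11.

s1 = LOW; s4 = HIGH; s11 = HIGH

s1 = NOT x2 = NOT HIGH = LOW
s4 = x3 XOR x4 = LOW XOR HIGH = HIGH
s5 = x1 XOR s1 = HIGH XOR LOW = HIGH
s9 = s1 AND s4 = LOW AND HIGH = LOW
s11 = s9 XOR s5 = LOW XOR HIGH = HIGH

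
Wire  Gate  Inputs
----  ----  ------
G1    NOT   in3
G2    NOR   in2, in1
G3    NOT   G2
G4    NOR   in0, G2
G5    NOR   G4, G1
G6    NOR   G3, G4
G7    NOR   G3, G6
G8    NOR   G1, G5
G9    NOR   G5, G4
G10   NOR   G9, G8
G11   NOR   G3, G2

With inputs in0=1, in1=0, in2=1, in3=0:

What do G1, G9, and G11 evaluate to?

G1 = NOT in3 = NOT 0 = 1
G2 = in2 NOR in1 = 1 NOR 0 = 0
G3 = NOT G2 = NOT 0 = 1
G4 = in0 NOR G2 = 1 NOR 0 = 0
G5 = G4 NOR G1 = 0 NOR 1 = 0
G9 = G5 NOR G4 = 0 NOR 0 = 1
G11 = G3 NOR G2 = 1 NOR 0 = 0

G1 = 1, G9 = 1, G11 = 0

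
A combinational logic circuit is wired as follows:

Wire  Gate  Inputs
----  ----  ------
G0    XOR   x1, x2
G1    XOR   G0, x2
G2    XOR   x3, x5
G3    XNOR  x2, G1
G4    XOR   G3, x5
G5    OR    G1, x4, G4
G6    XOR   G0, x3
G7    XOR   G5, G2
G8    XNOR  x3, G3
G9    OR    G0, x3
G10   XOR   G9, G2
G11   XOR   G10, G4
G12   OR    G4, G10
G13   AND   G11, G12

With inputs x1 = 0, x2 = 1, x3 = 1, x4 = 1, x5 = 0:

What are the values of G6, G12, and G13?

G0 = x1 XOR x2 = 0 XOR 1 = 1
G1 = G0 XOR x2 = 1 XOR 1 = 0
G2 = x3 XOR x5 = 1 XOR 0 = 1
G3 = x2 XNOR G1 = 1 XNOR 0 = 0
G4 = G3 XOR x5 = 0 XOR 0 = 0
G6 = G0 XOR x3 = 1 XOR 1 = 0
G9 = G0 OR x3 = 1 OR 1 = 1
G10 = G9 XOR G2 = 1 XOR 1 = 0
G11 = G10 XOR G4 = 0 XOR 0 = 0
G12 = G4 OR G10 = 0 OR 0 = 0
G13 = G11 AND G12 = 0 AND 0 = 0

G6 = 0; G12 = 0; G13 = 0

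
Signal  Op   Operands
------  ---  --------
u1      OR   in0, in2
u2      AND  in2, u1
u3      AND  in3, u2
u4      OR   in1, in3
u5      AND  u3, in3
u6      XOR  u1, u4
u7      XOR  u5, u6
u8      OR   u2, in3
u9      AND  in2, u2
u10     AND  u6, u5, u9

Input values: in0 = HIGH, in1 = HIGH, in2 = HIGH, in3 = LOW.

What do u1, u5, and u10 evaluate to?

u1 = in0 OR in2 = HIGH OR HIGH = HIGH
u2 = in2 AND u1 = HIGH AND HIGH = HIGH
u3 = in3 AND u2 = LOW AND HIGH = LOW
u4 = in1 OR in3 = HIGH OR LOW = HIGH
u5 = u3 AND in3 = LOW AND LOW = LOW
u6 = u1 XOR u4 = HIGH XOR HIGH = LOW
u9 = in2 AND u2 = HIGH AND HIGH = HIGH
u10 = u6 AND u5 AND u9 = LOW AND LOW AND HIGH = LOW

u1 = HIGH; u5 = LOW; u10 = LOW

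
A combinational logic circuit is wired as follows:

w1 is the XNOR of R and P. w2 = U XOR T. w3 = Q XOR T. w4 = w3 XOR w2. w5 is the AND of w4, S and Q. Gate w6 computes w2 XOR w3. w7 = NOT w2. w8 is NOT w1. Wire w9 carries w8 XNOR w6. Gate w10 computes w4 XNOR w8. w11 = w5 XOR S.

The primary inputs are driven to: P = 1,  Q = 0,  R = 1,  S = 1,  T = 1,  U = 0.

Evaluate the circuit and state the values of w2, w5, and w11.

w2 = 1; w5 = 0; w11 = 1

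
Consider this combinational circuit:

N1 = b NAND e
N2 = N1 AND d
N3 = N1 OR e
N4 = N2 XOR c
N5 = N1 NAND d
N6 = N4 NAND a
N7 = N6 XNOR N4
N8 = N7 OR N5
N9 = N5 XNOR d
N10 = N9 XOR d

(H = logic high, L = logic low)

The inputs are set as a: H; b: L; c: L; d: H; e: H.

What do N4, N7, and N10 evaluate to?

N4 = H  N7 = L  N10 = H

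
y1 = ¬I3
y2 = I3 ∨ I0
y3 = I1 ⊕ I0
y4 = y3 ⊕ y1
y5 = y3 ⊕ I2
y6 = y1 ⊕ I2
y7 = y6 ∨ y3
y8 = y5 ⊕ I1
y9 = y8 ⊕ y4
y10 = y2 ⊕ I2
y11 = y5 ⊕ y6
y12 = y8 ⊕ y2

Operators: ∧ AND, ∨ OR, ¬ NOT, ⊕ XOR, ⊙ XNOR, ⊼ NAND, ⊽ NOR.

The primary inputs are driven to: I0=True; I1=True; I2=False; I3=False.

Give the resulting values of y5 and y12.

y5 = False  y12 = False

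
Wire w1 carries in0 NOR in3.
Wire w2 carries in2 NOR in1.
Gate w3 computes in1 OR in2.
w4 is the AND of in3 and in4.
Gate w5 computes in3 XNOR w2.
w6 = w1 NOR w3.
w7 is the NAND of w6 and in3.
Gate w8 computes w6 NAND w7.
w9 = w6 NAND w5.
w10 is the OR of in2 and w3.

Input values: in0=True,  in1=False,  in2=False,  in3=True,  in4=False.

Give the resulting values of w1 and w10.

w1 = in0 NOR in3 = True NOR True = False
w3 = in1 OR in2 = False OR False = False
w10 = in2 OR w3 = False OR False = False

w1 = False, w10 = False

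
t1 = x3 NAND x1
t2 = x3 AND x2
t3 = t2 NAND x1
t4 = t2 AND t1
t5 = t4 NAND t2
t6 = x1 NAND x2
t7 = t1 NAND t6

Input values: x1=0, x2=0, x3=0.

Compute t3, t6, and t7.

t3 = 1, t6 = 1, t7 = 0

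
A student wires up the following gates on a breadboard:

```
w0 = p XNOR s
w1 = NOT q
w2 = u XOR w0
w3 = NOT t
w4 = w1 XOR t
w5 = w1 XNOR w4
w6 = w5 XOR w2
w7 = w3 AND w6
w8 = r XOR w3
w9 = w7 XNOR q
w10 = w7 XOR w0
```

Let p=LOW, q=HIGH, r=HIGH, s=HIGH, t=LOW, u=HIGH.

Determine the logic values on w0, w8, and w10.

w0 = p XNOR s = LOW XNOR HIGH = LOW
w1 = NOT q = NOT HIGH = LOW
w2 = u XOR w0 = HIGH XOR LOW = HIGH
w3 = NOT t = NOT LOW = HIGH
w4 = w1 XOR t = LOW XOR LOW = LOW
w5 = w1 XNOR w4 = LOW XNOR LOW = HIGH
w6 = w5 XOR w2 = HIGH XOR HIGH = LOW
w7 = w3 AND w6 = HIGH AND LOW = LOW
w8 = r XOR w3 = HIGH XOR HIGH = LOW
w10 = w7 XOR w0 = LOW XOR LOW = LOW

w0 = LOW, w8 = LOW, w10 = LOW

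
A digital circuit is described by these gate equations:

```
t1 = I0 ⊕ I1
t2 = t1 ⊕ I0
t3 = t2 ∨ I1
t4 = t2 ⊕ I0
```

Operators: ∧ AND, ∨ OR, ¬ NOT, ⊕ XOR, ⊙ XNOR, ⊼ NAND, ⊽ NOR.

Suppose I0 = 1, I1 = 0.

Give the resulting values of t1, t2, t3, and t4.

t1 = 1  t2 = 0  t3 = 0  t4 = 1

t1 = I0 XOR I1 = 1 XOR 0 = 1
t2 = t1 XOR I0 = 1 XOR 1 = 0
t3 = t2 OR I1 = 0 OR 0 = 0
t4 = t2 XOR I0 = 0 XOR 1 = 1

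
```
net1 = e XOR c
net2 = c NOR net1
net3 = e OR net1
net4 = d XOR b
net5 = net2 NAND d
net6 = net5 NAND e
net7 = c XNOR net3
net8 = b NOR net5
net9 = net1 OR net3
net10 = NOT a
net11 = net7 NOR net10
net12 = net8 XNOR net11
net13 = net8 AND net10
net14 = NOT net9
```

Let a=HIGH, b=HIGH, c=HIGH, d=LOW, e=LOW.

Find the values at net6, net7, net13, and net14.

net1 = e XOR c = LOW XOR HIGH = HIGH
net2 = c NOR net1 = HIGH NOR HIGH = LOW
net3 = e OR net1 = LOW OR HIGH = HIGH
net5 = net2 NAND d = LOW NAND LOW = HIGH
net6 = net5 NAND e = HIGH NAND LOW = HIGH
net7 = c XNOR net3 = HIGH XNOR HIGH = HIGH
net8 = b NOR net5 = HIGH NOR HIGH = LOW
net9 = net1 OR net3 = HIGH OR HIGH = HIGH
net10 = NOT a = NOT HIGH = LOW
net13 = net8 AND net10 = LOW AND LOW = LOW
net14 = NOT net9 = NOT HIGH = LOW

net6 = HIGH  net7 = HIGH  net13 = LOW  net14 = LOW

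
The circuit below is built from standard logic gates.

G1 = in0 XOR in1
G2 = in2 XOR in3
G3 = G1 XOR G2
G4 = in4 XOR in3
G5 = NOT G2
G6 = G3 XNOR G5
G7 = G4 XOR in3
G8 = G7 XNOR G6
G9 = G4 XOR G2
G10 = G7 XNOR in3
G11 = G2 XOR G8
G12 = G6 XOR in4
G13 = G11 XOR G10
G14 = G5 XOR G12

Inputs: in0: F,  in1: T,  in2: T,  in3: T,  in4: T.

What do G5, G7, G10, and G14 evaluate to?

G5 = T, G7 = T, G10 = T, G14 = T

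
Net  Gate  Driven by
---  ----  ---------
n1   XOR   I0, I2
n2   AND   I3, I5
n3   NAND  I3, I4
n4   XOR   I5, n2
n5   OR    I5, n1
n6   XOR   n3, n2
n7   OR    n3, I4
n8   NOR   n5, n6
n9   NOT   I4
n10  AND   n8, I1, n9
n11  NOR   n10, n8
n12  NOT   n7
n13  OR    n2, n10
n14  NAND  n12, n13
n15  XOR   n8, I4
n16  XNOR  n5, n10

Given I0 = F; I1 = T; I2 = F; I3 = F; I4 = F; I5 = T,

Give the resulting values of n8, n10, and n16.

n8 = F, n10 = F, n16 = F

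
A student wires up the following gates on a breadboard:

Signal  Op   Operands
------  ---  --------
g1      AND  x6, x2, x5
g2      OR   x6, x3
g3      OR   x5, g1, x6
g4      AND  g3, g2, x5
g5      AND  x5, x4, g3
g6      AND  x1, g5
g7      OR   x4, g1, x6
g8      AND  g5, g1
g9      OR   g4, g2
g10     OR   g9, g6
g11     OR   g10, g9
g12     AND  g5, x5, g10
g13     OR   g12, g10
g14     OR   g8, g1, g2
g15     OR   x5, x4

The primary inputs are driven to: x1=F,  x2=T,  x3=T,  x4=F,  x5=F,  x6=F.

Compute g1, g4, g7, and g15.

g1 = F; g4 = F; g7 = F; g15 = F

g1 = x6 AND x2 AND x5 = F AND T AND F = F
g2 = x6 OR x3 = F OR T = T
g3 = x5 OR g1 OR x6 = F OR F OR F = F
g4 = g3 AND g2 AND x5 = F AND T AND F = F
g7 = x4 OR g1 OR x6 = F OR F OR F = F
g15 = x5 OR x4 = F OR F = F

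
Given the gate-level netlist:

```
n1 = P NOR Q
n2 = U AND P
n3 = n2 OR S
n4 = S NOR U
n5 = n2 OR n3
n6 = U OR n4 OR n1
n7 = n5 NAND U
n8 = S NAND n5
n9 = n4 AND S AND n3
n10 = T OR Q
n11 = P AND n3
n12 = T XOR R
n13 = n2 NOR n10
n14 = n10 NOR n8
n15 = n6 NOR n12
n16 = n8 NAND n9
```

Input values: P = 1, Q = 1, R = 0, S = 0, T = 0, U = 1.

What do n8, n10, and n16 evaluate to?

n2 = U AND P = 1 AND 1 = 1
n3 = n2 OR S = 1 OR 0 = 1
n4 = S NOR U = 0 NOR 1 = 0
n5 = n2 OR n3 = 1 OR 1 = 1
n8 = S NAND n5 = 0 NAND 1 = 1
n9 = n4 AND S AND n3 = 0 AND 0 AND 1 = 0
n10 = T OR Q = 0 OR 1 = 1
n16 = n8 NAND n9 = 1 NAND 0 = 1

n8 = 1  n10 = 1  n16 = 1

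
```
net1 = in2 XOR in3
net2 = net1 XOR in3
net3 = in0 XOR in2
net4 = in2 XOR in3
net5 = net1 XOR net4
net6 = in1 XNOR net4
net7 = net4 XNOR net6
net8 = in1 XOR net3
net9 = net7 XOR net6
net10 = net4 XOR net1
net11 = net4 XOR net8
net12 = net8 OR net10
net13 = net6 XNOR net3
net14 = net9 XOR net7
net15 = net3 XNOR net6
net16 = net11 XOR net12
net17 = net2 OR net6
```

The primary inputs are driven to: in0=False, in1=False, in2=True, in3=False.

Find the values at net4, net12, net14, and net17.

net1 = in2 XOR in3 = True XOR False = True
net2 = net1 XOR in3 = True XOR False = True
net3 = in0 XOR in2 = False XOR True = True
net4 = in2 XOR in3 = True XOR False = True
net6 = in1 XNOR net4 = False XNOR True = False
net7 = net4 XNOR net6 = True XNOR False = False
net8 = in1 XOR net3 = False XOR True = True
net9 = net7 XOR net6 = False XOR False = False
net10 = net4 XOR net1 = True XOR True = False
net12 = net8 OR net10 = True OR False = True
net14 = net9 XOR net7 = False XOR False = False
net17 = net2 OR net6 = True OR False = True

net4 = True, net12 = True, net14 = False, net17 = True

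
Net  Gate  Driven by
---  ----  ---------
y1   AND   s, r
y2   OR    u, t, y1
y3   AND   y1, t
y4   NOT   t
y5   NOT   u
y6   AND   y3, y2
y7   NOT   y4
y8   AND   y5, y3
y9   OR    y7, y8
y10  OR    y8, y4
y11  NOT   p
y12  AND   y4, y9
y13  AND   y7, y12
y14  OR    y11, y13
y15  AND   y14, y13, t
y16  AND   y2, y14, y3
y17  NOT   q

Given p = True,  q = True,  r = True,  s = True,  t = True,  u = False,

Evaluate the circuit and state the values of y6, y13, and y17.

y1 = s AND r = True AND True = True
y2 = u OR t OR y1 = False OR True OR True = True
y3 = y1 AND t = True AND True = True
y4 = NOT t = NOT True = False
y5 = NOT u = NOT False = True
y6 = y3 AND y2 = True AND True = True
y7 = NOT y4 = NOT False = True
y8 = y5 AND y3 = True AND True = True
y9 = y7 OR y8 = True OR True = True
y12 = y4 AND y9 = False AND True = False
y13 = y7 AND y12 = True AND False = False
y17 = NOT q = NOT True = False

y6 = True; y13 = False; y17 = False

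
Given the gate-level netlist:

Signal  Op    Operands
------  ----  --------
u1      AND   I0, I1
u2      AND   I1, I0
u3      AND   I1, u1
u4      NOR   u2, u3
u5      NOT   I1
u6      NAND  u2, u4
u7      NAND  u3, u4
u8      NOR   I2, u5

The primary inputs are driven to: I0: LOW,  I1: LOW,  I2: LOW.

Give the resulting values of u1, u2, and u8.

u1 = I0 AND I1 = LOW AND LOW = LOW
u2 = I1 AND I0 = LOW AND LOW = LOW
u5 = NOT I1 = NOT LOW = HIGH
u8 = I2 NOR u5 = LOW NOR HIGH = LOW

u1 = LOW, u2 = LOW, u8 = LOW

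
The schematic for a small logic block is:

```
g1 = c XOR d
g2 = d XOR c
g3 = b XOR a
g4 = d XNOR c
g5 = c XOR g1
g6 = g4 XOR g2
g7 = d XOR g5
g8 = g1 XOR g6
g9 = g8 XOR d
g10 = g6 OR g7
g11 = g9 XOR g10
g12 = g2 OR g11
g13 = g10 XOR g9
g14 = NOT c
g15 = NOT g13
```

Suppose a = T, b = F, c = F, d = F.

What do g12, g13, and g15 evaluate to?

g1 = c XOR d = F XOR F = F
g2 = d XOR c = F XOR F = F
g4 = d XNOR c = F XNOR F = T
g5 = c XOR g1 = F XOR F = F
g6 = g4 XOR g2 = T XOR F = T
g7 = d XOR g5 = F XOR F = F
g8 = g1 XOR g6 = F XOR T = T
g9 = g8 XOR d = T XOR F = T
g10 = g6 OR g7 = T OR F = T
g11 = g9 XOR g10 = T XOR T = F
g12 = g2 OR g11 = F OR F = F
g13 = g10 XOR g9 = T XOR T = F
g15 = NOT g13 = NOT F = T

g12 = F, g13 = F, g15 = T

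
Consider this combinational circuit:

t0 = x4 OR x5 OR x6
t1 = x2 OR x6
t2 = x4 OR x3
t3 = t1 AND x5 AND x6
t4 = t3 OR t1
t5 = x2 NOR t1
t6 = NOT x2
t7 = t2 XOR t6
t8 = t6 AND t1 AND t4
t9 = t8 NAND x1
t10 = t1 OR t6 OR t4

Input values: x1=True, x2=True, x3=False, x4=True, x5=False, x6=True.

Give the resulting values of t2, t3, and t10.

t1 = x2 OR x6 = True OR True = True
t2 = x4 OR x3 = True OR False = True
t3 = t1 AND x5 AND x6 = True AND False AND True = False
t4 = t3 OR t1 = False OR True = True
t6 = NOT x2 = NOT True = False
t10 = t1 OR t6 OR t4 = True OR False OR True = True

t2 = True, t3 = False, t10 = True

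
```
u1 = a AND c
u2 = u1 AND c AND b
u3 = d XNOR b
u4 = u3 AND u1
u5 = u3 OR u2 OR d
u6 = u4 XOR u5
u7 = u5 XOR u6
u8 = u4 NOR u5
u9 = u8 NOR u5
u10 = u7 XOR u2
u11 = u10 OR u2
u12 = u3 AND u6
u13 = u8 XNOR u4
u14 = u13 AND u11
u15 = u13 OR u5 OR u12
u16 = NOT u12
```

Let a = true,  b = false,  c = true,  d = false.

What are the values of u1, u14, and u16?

u1 = a AND c = true AND true = true
u2 = u1 AND c AND b = true AND true AND false = false
u3 = d XNOR b = false XNOR false = true
u4 = u3 AND u1 = true AND true = true
u5 = u3 OR u2 OR d = true OR false OR false = true
u6 = u4 XOR u5 = true XOR true = false
u7 = u5 XOR u6 = true XOR false = true
u8 = u4 NOR u5 = true NOR true = false
u10 = u7 XOR u2 = true XOR false = true
u11 = u10 OR u2 = true OR false = true
u12 = u3 AND u6 = true AND false = false
u13 = u8 XNOR u4 = false XNOR true = false
u14 = u13 AND u11 = false AND true = false
u16 = NOT u12 = NOT false = true

u1 = true, u14 = false, u16 = true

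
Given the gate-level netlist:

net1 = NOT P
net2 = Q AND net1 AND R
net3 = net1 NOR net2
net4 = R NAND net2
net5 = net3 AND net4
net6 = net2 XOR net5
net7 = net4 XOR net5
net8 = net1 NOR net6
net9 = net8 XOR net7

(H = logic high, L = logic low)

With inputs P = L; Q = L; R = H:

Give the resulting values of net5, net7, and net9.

net1 = NOT P = NOT L = H
net2 = Q AND net1 AND R = L AND H AND H = L
net3 = net1 NOR net2 = H NOR L = L
net4 = R NAND net2 = H NAND L = H
net5 = net3 AND net4 = L AND H = L
net6 = net2 XOR net5 = L XOR L = L
net7 = net4 XOR net5 = H XOR L = H
net8 = net1 NOR net6 = H NOR L = L
net9 = net8 XOR net7 = L XOR H = H

net5 = L; net7 = H; net9 = H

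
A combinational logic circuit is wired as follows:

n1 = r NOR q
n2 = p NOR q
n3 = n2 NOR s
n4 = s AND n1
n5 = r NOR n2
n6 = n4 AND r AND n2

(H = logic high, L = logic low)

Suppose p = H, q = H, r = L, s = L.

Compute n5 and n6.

n1 = r NOR q = L NOR H = L
n2 = p NOR q = H NOR H = L
n4 = s AND n1 = L AND L = L
n5 = r NOR n2 = L NOR L = H
n6 = n4 AND r AND n2 = L AND L AND L = L

n5 = H; n6 = L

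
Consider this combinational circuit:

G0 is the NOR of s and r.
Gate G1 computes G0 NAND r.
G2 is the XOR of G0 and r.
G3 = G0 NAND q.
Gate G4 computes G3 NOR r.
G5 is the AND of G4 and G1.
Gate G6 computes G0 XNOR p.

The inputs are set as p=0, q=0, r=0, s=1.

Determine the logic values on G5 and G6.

G5 = 0  G6 = 1

G0 = s NOR r = 1 NOR 0 = 0
G1 = G0 NAND r = 0 NAND 0 = 1
G3 = G0 NAND q = 0 NAND 0 = 1
G4 = G3 NOR r = 1 NOR 0 = 0
G5 = G4 AND G1 = 0 AND 1 = 0
G6 = G0 XNOR p = 0 XNOR 0 = 1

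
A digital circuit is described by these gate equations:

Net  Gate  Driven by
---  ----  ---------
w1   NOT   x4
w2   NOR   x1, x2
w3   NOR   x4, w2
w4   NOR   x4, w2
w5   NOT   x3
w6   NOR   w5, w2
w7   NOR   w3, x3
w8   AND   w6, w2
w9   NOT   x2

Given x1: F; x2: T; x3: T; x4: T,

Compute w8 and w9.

w2 = x1 NOR x2 = F NOR T = F
w5 = NOT x3 = NOT T = F
w6 = w5 NOR w2 = F NOR F = T
w8 = w6 AND w2 = T AND F = F
w9 = NOT x2 = NOT T = F

w8 = F  w9 = F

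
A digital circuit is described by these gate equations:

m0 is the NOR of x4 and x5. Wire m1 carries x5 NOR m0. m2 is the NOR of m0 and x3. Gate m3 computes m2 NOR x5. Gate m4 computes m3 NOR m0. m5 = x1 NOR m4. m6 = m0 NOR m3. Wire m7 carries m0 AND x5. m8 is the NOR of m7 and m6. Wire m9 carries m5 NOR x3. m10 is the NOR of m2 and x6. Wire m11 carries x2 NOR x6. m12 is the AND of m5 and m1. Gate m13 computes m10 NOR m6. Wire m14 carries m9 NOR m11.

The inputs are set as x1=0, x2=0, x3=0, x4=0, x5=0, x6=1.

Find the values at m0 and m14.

m0 = x4 NOR x5 = 0 NOR 0 = 1
m2 = m0 NOR x3 = 1 NOR 0 = 0
m3 = m2 NOR x5 = 0 NOR 0 = 1
m4 = m3 NOR m0 = 1 NOR 1 = 0
m5 = x1 NOR m4 = 0 NOR 0 = 1
m9 = m5 NOR x3 = 1 NOR 0 = 0
m11 = x2 NOR x6 = 0 NOR 1 = 0
m14 = m9 NOR m11 = 0 NOR 0 = 1

m0 = 1  m14 = 1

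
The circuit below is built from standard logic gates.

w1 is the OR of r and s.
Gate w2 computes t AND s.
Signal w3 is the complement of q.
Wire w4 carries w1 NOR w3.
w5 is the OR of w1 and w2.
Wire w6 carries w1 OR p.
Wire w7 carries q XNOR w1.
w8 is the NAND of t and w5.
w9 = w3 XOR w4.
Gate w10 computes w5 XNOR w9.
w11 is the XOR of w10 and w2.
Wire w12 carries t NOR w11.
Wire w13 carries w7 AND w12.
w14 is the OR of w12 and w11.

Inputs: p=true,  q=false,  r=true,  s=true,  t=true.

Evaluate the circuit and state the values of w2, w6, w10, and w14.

w2 = true, w6 = true, w10 = true, w14 = false

w1 = r OR s = true OR true = true
w2 = t AND s = true AND true = true
w3 = NOT q = NOT false = true
w4 = w1 NOR w3 = true NOR true = false
w5 = w1 OR w2 = true OR true = true
w6 = w1 OR p = true OR true = true
w9 = w3 XOR w4 = true XOR false = true
w10 = w5 XNOR w9 = true XNOR true = true
w11 = w10 XOR w2 = true XOR true = false
w12 = t NOR w11 = true NOR false = false
w14 = w12 OR w11 = false OR false = false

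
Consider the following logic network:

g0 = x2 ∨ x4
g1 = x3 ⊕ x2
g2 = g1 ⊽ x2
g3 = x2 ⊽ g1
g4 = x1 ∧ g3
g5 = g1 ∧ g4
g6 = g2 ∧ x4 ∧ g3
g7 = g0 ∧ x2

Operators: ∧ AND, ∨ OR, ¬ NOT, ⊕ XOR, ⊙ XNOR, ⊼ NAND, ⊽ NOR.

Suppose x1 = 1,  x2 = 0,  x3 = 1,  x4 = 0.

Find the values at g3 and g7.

g0 = x2 OR x4 = 0 OR 0 = 0
g1 = x3 XOR x2 = 1 XOR 0 = 1
g3 = x2 NOR g1 = 0 NOR 1 = 0
g7 = g0 AND x2 = 0 AND 0 = 0

g3 = 0, g7 = 0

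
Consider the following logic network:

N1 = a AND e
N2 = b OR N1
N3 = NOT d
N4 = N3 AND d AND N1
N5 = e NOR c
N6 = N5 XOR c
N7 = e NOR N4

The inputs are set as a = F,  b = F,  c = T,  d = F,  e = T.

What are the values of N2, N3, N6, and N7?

N2 = F  N3 = T  N6 = T  N7 = F

N1 = a AND e = F AND T = F
N2 = b OR N1 = F OR F = F
N3 = NOT d = NOT F = T
N4 = N3 AND d AND N1 = T AND F AND F = F
N5 = e NOR c = T NOR T = F
N6 = N5 XOR c = F XOR T = T
N7 = e NOR N4 = T NOR F = F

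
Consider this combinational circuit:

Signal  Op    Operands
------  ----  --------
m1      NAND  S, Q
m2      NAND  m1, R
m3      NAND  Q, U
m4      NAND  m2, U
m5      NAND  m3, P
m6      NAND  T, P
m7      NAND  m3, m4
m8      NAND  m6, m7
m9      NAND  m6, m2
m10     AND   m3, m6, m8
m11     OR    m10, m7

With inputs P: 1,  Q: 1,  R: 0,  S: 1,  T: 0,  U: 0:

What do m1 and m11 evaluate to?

m1 = 0; m11 = 1

m1 = S NAND Q = 1 NAND 1 = 0
m2 = m1 NAND R = 0 NAND 0 = 1
m3 = Q NAND U = 1 NAND 0 = 1
m4 = m2 NAND U = 1 NAND 0 = 1
m6 = T NAND P = 0 NAND 1 = 1
m7 = m3 NAND m4 = 1 NAND 1 = 0
m8 = m6 NAND m7 = 1 NAND 0 = 1
m10 = m3 AND m6 AND m8 = 1 AND 1 AND 1 = 1
m11 = m10 OR m7 = 1 OR 0 = 1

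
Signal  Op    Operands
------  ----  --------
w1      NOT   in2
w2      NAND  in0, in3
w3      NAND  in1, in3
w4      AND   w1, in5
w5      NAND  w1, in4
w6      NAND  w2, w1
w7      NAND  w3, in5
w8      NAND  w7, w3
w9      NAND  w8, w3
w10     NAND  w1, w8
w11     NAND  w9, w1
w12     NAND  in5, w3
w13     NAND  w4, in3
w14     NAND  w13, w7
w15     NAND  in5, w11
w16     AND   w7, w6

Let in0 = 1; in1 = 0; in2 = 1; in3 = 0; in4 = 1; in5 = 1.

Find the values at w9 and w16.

w1 = NOT in2 = NOT 1 = 0
w2 = in0 NAND in3 = 1 NAND 0 = 1
w3 = in1 NAND in3 = 0 NAND 0 = 1
w6 = w2 NAND w1 = 1 NAND 0 = 1
w7 = w3 NAND in5 = 1 NAND 1 = 0
w8 = w7 NAND w3 = 0 NAND 1 = 1
w9 = w8 NAND w3 = 1 NAND 1 = 0
w16 = w7 AND w6 = 0 AND 1 = 0

w9 = 0; w16 = 0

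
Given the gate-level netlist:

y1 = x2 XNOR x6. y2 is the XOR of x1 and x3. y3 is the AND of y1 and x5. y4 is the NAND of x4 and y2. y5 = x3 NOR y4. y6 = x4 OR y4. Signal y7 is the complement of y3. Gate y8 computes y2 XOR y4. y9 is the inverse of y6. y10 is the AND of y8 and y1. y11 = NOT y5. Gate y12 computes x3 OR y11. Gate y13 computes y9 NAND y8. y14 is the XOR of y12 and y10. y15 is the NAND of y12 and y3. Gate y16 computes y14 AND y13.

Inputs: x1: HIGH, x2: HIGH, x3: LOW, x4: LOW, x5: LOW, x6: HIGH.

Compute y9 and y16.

y1 = x2 XNOR x6 = HIGH XNOR HIGH = HIGH
y2 = x1 XOR x3 = HIGH XOR LOW = HIGH
y4 = x4 NAND y2 = LOW NAND HIGH = HIGH
y5 = x3 NOR y4 = LOW NOR HIGH = LOW
y6 = x4 OR y4 = LOW OR HIGH = HIGH
y8 = y2 XOR y4 = HIGH XOR HIGH = LOW
y9 = NOT y6 = NOT HIGH = LOW
y10 = y8 AND y1 = LOW AND HIGH = LOW
y11 = NOT y5 = NOT LOW = HIGH
y12 = x3 OR y11 = LOW OR HIGH = HIGH
y13 = y9 NAND y8 = LOW NAND LOW = HIGH
y14 = y12 XOR y10 = HIGH XOR LOW = HIGH
y16 = y14 AND y13 = HIGH AND HIGH = HIGH

y9 = LOW; y16 = HIGH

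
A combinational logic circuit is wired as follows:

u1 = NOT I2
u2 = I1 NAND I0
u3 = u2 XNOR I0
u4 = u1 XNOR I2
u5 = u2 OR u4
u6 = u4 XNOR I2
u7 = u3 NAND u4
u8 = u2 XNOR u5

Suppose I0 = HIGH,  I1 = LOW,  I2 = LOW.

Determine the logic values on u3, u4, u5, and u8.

u1 = NOT I2 = NOT LOW = HIGH
u2 = I1 NAND I0 = LOW NAND HIGH = HIGH
u3 = u2 XNOR I0 = HIGH XNOR HIGH = HIGH
u4 = u1 XNOR I2 = HIGH XNOR LOW = LOW
u5 = u2 OR u4 = HIGH OR LOW = HIGH
u8 = u2 XNOR u5 = HIGH XNOR HIGH = HIGH

u3 = HIGH  u4 = LOW  u5 = HIGH  u8 = HIGH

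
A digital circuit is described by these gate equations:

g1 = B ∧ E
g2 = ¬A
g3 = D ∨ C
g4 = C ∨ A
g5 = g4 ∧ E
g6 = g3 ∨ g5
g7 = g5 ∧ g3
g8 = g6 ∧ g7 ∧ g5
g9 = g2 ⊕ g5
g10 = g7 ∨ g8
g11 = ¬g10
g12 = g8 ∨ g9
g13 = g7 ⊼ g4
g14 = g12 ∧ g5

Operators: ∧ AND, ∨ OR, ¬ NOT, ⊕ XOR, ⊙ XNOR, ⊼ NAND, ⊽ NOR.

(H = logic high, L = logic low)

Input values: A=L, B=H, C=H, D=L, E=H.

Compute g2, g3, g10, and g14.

g2 = NOT A = NOT L = H
g3 = D OR C = L OR H = H
g4 = C OR A = H OR L = H
g5 = g4 AND E = H AND H = H
g6 = g3 OR g5 = H OR H = H
g7 = g5 AND g3 = H AND H = H
g8 = g6 AND g7 AND g5 = H AND H AND H = H
g9 = g2 XOR g5 = H XOR H = L
g10 = g7 OR g8 = H OR H = H
g12 = g8 OR g9 = H OR L = H
g14 = g12 AND g5 = H AND H = H

g2 = H, g3 = H, g10 = H, g14 = H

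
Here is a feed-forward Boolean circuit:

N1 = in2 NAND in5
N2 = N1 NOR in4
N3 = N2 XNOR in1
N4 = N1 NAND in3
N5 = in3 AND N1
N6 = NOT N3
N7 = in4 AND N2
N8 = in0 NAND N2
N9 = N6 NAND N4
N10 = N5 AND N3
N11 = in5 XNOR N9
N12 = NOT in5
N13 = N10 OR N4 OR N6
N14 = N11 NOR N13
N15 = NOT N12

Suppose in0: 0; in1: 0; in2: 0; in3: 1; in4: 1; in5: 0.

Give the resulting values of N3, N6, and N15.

N3 = 1  N6 = 0  N15 = 0

N1 = in2 NAND in5 = 0 NAND 0 = 1
N2 = N1 NOR in4 = 1 NOR 1 = 0
N3 = N2 XNOR in1 = 0 XNOR 0 = 1
N6 = NOT N3 = NOT 1 = 0
N12 = NOT in5 = NOT 0 = 1
N15 = NOT N12 = NOT 1 = 0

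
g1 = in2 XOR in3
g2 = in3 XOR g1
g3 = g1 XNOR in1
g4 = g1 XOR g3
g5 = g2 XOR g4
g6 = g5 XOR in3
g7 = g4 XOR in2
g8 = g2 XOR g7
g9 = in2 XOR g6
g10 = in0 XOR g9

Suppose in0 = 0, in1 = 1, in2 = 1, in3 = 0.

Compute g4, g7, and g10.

g4 = 0, g7 = 1, g10 = 0

g1 = in2 XOR in3 = 1 XOR 0 = 1
g2 = in3 XOR g1 = 0 XOR 1 = 1
g3 = g1 XNOR in1 = 1 XNOR 1 = 1
g4 = g1 XOR g3 = 1 XOR 1 = 0
g5 = g2 XOR g4 = 1 XOR 0 = 1
g6 = g5 XOR in3 = 1 XOR 0 = 1
g7 = g4 XOR in2 = 0 XOR 1 = 1
g9 = in2 XOR g6 = 1 XOR 1 = 0
g10 = in0 XOR g9 = 0 XOR 0 = 0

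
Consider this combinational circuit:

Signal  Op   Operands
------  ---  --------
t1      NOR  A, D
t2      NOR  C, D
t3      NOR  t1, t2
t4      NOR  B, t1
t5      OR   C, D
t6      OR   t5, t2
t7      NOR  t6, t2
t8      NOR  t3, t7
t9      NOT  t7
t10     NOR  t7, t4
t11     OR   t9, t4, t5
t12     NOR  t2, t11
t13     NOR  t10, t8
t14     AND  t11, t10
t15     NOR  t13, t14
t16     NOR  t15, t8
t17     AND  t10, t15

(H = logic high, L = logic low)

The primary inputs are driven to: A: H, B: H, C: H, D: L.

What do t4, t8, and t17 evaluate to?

t4 = L, t8 = L, t17 = L

t1 = A NOR D = H NOR L = L
t2 = C NOR D = H NOR L = L
t3 = t1 NOR t2 = L NOR L = H
t4 = B NOR t1 = H NOR L = L
t5 = C OR D = H OR L = H
t6 = t5 OR t2 = H OR L = H
t7 = t6 NOR t2 = H NOR L = L
t8 = t3 NOR t7 = H NOR L = L
t9 = NOT t7 = NOT L = H
t10 = t7 NOR t4 = L NOR L = H
t11 = t9 OR t4 OR t5 = H OR L OR H = H
t13 = t10 NOR t8 = H NOR L = L
t14 = t11 AND t10 = H AND H = H
t15 = t13 NOR t14 = L NOR H = L
t17 = t10 AND t15 = H AND L = L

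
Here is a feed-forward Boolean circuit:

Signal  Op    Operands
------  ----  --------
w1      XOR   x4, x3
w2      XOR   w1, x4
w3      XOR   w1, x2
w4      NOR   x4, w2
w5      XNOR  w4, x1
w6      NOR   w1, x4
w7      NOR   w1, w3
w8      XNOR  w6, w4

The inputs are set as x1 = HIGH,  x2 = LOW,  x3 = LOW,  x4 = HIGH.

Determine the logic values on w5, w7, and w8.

w5 = LOW, w7 = LOW, w8 = HIGH

w1 = x4 XOR x3 = HIGH XOR LOW = HIGH
w2 = w1 XOR x4 = HIGH XOR HIGH = LOW
w3 = w1 XOR x2 = HIGH XOR LOW = HIGH
w4 = x4 NOR w2 = HIGH NOR LOW = LOW
w5 = w4 XNOR x1 = LOW XNOR HIGH = LOW
w6 = w1 NOR x4 = HIGH NOR HIGH = LOW
w7 = w1 NOR w3 = HIGH NOR HIGH = LOW
w8 = w6 XNOR w4 = LOW XNOR LOW = HIGH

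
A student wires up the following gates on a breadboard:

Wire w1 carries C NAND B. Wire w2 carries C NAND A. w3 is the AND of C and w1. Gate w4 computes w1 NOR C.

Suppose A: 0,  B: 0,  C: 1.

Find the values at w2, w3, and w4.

w2 = 1, w3 = 1, w4 = 0

w1 = C NAND B = 1 NAND 0 = 1
w2 = C NAND A = 1 NAND 0 = 1
w3 = C AND w1 = 1 AND 1 = 1
w4 = w1 NOR C = 1 NOR 1 = 0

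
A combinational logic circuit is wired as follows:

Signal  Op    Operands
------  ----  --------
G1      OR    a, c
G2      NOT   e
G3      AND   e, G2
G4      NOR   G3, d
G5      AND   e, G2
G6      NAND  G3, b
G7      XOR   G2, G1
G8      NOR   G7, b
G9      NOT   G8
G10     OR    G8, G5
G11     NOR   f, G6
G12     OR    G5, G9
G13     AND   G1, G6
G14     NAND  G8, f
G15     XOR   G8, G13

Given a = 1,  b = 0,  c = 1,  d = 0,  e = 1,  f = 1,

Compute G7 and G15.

G1 = a OR c = 1 OR 1 = 1
G2 = NOT e = NOT 1 = 0
G3 = e AND G2 = 1 AND 0 = 0
G6 = G3 NAND b = 0 NAND 0 = 1
G7 = G2 XOR G1 = 0 XOR 1 = 1
G8 = G7 NOR b = 1 NOR 0 = 0
G13 = G1 AND G6 = 1 AND 1 = 1
G15 = G8 XOR G13 = 0 XOR 1 = 1

G7 = 1, G15 = 1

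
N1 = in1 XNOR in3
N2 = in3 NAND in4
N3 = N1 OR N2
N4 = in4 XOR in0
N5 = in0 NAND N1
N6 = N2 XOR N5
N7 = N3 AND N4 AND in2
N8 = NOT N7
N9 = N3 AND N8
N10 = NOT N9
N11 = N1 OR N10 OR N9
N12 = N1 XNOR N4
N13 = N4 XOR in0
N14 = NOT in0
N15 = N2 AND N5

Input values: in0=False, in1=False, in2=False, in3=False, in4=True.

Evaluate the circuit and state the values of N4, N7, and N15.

N4 = True, N7 = False, N15 = True

N1 = in1 XNOR in3 = False XNOR False = True
N2 = in3 NAND in4 = False NAND True = True
N3 = N1 OR N2 = True OR True = True
N4 = in4 XOR in0 = True XOR False = True
N5 = in0 NAND N1 = False NAND True = True
N7 = N3 AND N4 AND in2 = True AND True AND False = False
N15 = N2 AND N5 = True AND True = True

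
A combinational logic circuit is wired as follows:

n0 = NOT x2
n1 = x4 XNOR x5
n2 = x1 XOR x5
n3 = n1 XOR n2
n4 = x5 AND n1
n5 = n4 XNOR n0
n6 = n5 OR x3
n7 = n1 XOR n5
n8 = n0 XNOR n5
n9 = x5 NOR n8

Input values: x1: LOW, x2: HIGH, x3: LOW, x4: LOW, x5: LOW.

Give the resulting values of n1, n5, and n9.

n1 = HIGH, n5 = HIGH, n9 = HIGH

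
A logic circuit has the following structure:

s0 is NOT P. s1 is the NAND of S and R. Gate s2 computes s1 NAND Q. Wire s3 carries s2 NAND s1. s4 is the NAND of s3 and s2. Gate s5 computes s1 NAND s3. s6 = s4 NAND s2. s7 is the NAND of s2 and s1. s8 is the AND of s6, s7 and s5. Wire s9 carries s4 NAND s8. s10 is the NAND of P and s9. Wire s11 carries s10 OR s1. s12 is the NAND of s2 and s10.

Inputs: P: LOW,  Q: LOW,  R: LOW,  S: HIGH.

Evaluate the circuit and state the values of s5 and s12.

s5 = HIGH; s12 = LOW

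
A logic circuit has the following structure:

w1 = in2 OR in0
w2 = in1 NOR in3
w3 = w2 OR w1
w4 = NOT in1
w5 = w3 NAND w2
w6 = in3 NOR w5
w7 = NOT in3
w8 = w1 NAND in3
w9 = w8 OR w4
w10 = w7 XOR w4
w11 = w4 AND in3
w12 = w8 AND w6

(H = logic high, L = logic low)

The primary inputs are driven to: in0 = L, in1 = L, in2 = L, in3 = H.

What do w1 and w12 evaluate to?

w1 = L, w12 = L

w1 = in2 OR in0 = L OR L = L
w2 = in1 NOR in3 = L NOR H = L
w3 = w2 OR w1 = L OR L = L
w5 = w3 NAND w2 = L NAND L = H
w6 = in3 NOR w5 = H NOR H = L
w8 = w1 NAND in3 = L NAND H = H
w12 = w8 AND w6 = H AND L = L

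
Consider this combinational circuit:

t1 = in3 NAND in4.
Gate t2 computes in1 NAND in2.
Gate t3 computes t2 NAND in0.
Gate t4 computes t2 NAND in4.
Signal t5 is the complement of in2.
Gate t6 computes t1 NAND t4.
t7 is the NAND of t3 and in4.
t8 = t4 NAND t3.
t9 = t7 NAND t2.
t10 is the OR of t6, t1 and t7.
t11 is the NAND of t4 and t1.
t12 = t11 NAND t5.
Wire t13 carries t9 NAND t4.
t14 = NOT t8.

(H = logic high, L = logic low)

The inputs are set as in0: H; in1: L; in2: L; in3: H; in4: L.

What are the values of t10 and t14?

t10 = H; t14 = L

t1 = in3 NAND in4 = H NAND L = H
t2 = in1 NAND in2 = L NAND L = H
t3 = t2 NAND in0 = H NAND H = L
t4 = t2 NAND in4 = H NAND L = H
t6 = t1 NAND t4 = H NAND H = L
t7 = t3 NAND in4 = L NAND L = H
t8 = t4 NAND t3 = H NAND L = H
t10 = t6 OR t1 OR t7 = L OR H OR H = H
t14 = NOT t8 = NOT H = L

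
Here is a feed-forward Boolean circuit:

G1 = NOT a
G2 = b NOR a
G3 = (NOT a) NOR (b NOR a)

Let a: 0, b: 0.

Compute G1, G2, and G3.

G1 = NOT 0 = 1
G2 = 0 NOR 0 = 1
G3 = (NOT 0) NOR (0 NOR 0) = 0

G1 = 1  G2 = 1  G3 = 0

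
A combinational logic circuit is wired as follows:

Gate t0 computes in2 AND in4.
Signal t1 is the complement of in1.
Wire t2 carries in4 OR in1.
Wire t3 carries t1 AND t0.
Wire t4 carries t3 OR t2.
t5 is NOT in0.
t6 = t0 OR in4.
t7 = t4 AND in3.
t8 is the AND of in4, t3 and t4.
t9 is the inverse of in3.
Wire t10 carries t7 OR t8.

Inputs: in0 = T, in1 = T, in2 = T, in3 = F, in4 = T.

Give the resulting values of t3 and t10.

t0 = in2 AND in4 = T AND T = T
t1 = NOT in1 = NOT T = F
t2 = in4 OR in1 = T OR T = T
t3 = t1 AND t0 = F AND T = F
t4 = t3 OR t2 = F OR T = T
t7 = t4 AND in3 = T AND F = F
t8 = in4 AND t3 AND t4 = T AND F AND T = F
t10 = t7 OR t8 = F OR F = F

t3 = F, t10 = F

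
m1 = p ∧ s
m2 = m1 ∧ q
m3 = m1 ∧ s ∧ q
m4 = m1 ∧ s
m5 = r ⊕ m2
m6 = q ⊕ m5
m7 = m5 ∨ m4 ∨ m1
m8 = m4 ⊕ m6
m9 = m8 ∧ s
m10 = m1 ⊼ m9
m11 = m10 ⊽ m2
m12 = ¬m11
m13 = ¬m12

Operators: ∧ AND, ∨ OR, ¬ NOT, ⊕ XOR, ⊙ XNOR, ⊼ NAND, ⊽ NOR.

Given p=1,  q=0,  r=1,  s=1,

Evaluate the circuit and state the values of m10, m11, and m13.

m10 = 1  m11 = 0  m13 = 0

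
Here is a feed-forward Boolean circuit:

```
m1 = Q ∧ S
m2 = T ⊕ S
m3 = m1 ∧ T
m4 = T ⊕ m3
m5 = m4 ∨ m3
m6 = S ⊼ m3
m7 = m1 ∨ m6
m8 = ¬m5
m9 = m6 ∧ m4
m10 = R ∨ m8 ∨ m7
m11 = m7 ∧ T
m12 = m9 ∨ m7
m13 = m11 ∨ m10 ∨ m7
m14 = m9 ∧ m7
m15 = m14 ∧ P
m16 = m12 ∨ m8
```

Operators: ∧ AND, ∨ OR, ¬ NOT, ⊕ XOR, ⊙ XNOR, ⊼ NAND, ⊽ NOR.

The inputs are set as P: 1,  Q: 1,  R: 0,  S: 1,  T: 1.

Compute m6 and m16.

m1 = Q AND S = 1 AND 1 = 1
m3 = m1 AND T = 1 AND 1 = 1
m4 = T XOR m3 = 1 XOR 1 = 0
m5 = m4 OR m3 = 0 OR 1 = 1
m6 = S NAND m3 = 1 NAND 1 = 0
m7 = m1 OR m6 = 1 OR 0 = 1
m8 = NOT m5 = NOT 1 = 0
m9 = m6 AND m4 = 0 AND 0 = 0
m12 = m9 OR m7 = 0 OR 1 = 1
m16 = m12 OR m8 = 1 OR 0 = 1

m6 = 0  m16 = 1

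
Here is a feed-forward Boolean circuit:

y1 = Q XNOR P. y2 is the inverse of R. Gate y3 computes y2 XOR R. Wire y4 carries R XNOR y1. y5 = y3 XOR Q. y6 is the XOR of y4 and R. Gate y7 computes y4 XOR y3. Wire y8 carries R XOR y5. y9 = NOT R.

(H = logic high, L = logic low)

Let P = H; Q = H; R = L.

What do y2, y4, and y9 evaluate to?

y1 = Q XNOR P = H XNOR H = H
y2 = NOT R = NOT L = H
y4 = R XNOR y1 = L XNOR H = L
y9 = NOT R = NOT L = H

y2 = H; y4 = L; y9 = H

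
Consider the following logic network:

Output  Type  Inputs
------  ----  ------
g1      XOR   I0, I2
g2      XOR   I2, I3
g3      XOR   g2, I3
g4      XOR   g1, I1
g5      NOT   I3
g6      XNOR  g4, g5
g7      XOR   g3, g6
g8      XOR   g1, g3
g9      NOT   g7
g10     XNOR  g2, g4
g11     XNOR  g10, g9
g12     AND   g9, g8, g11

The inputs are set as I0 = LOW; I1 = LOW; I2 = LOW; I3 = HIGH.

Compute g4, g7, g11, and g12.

g1 = I0 XOR I2 = LOW XOR LOW = LOW
g2 = I2 XOR I3 = LOW XOR HIGH = HIGH
g3 = g2 XOR I3 = HIGH XOR HIGH = LOW
g4 = g1 XOR I1 = LOW XOR LOW = LOW
g5 = NOT I3 = NOT HIGH = LOW
g6 = g4 XNOR g5 = LOW XNOR LOW = HIGH
g7 = g3 XOR g6 = LOW XOR HIGH = HIGH
g8 = g1 XOR g3 = LOW XOR LOW = LOW
g9 = NOT g7 = NOT HIGH = LOW
g10 = g2 XNOR g4 = HIGH XNOR LOW = LOW
g11 = g10 XNOR g9 = LOW XNOR LOW = HIGH
g12 = g9 AND g8 AND g11 = LOW AND LOW AND HIGH = LOW

g4 = LOW, g7 = HIGH, g11 = HIGH, g12 = LOW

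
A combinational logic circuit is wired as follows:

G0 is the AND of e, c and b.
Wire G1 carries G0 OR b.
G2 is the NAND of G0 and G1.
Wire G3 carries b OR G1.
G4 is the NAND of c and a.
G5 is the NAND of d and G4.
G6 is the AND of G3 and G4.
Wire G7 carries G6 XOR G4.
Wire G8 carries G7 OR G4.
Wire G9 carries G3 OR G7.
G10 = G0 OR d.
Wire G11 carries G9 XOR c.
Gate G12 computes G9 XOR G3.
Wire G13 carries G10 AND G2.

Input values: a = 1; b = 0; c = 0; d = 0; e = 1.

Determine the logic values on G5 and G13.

G5 = 1; G13 = 0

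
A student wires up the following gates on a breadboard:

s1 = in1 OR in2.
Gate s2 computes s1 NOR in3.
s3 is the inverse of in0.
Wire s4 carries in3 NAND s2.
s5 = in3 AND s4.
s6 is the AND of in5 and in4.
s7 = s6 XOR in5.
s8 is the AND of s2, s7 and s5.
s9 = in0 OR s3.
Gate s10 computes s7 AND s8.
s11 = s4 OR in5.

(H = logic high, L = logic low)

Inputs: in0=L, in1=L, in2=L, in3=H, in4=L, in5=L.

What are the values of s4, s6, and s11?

s4 = H, s6 = L, s11 = H

s1 = in1 OR in2 = L OR L = L
s2 = s1 NOR in3 = L NOR H = L
s4 = in3 NAND s2 = H NAND L = H
s6 = in5 AND in4 = L AND L = L
s11 = s4 OR in5 = H OR L = H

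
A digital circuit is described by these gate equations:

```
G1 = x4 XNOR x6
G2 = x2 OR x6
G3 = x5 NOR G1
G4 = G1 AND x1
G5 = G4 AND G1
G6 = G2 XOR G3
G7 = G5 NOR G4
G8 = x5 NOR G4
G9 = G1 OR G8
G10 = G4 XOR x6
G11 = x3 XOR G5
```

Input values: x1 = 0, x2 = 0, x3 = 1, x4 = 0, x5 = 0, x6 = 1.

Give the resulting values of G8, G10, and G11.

G1 = x4 XNOR x6 = 0 XNOR 1 = 0
G4 = G1 AND x1 = 0 AND 0 = 0
G5 = G4 AND G1 = 0 AND 0 = 0
G8 = x5 NOR G4 = 0 NOR 0 = 1
G10 = G4 XOR x6 = 0 XOR 1 = 1
G11 = x3 XOR G5 = 1 XOR 0 = 1

G8 = 1  G10 = 1  G11 = 1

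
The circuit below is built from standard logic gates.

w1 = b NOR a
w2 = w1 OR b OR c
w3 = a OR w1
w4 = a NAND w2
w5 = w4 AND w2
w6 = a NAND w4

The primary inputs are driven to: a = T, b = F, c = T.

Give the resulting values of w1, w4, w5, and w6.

w1 = F, w4 = F, w5 = F, w6 = T

w1 = b NOR a = F NOR T = F
w2 = w1 OR b OR c = F OR F OR T = T
w4 = a NAND w2 = T NAND T = F
w5 = w4 AND w2 = F AND T = F
w6 = a NAND w4 = T NAND F = T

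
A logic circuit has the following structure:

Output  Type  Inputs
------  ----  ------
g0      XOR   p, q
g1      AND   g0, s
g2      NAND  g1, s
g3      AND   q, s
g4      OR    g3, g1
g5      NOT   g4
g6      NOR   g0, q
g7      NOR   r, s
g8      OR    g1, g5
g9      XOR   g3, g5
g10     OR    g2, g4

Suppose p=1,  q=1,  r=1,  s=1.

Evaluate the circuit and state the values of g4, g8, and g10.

g4 = 1  g8 = 0  g10 = 1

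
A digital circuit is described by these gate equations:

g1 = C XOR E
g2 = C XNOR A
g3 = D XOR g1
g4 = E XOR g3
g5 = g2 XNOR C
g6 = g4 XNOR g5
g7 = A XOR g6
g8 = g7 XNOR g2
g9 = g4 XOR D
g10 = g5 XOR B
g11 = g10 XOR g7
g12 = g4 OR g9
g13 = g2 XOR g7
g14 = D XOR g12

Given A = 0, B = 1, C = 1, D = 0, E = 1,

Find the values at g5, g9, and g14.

g5 = 0, g9 = 1, g14 = 1

g1 = C XOR E = 1 XOR 1 = 0
g2 = C XNOR A = 1 XNOR 0 = 0
g3 = D XOR g1 = 0 XOR 0 = 0
g4 = E XOR g3 = 1 XOR 0 = 1
g5 = g2 XNOR C = 0 XNOR 1 = 0
g9 = g4 XOR D = 1 XOR 0 = 1
g12 = g4 OR g9 = 1 OR 1 = 1
g14 = D XOR g12 = 0 XOR 1 = 1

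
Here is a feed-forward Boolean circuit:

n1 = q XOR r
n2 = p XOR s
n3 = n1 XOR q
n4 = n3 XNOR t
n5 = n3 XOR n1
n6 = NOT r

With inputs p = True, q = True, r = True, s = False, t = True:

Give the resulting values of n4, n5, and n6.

n4 = True; n5 = True; n6 = False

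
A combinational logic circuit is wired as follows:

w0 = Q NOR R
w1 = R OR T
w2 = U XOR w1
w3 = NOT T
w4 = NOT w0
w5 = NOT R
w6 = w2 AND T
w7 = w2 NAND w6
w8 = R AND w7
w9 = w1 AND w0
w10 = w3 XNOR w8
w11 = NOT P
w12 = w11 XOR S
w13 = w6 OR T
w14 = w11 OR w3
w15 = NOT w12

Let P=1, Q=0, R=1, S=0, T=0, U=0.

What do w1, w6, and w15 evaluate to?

w1 = 1, w6 = 0, w15 = 1

w1 = R OR T = 1 OR 0 = 1
w2 = U XOR w1 = 0 XOR 1 = 1
w6 = w2 AND T = 1 AND 0 = 0
w11 = NOT P = NOT 1 = 0
w12 = w11 XOR S = 0 XOR 0 = 0
w15 = NOT w12 = NOT 0 = 1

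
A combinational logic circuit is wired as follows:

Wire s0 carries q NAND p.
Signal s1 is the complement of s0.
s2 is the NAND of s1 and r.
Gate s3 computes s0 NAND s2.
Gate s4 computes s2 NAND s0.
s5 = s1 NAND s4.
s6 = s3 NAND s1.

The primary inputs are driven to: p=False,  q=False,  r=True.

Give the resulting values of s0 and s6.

s0 = True  s6 = True

s0 = q NAND p = False NAND False = True
s1 = NOT s0 = NOT True = False
s2 = s1 NAND r = False NAND True = True
s3 = s0 NAND s2 = True NAND True = False
s6 = s3 NAND s1 = False NAND False = True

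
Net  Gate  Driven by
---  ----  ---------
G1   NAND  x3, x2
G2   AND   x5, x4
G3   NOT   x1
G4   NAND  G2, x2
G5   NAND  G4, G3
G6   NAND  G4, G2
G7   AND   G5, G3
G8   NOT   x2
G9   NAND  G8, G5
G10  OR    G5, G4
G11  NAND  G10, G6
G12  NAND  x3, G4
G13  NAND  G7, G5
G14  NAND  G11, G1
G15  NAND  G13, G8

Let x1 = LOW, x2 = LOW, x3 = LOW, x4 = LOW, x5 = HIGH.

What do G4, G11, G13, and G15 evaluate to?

G2 = x5 AND x4 = HIGH AND LOW = LOW
G3 = NOT x1 = NOT LOW = HIGH
G4 = G2 NAND x2 = LOW NAND LOW = HIGH
G5 = G4 NAND G3 = HIGH NAND HIGH = LOW
G6 = G4 NAND G2 = HIGH NAND LOW = HIGH
G7 = G5 AND G3 = LOW AND HIGH = LOW
G8 = NOT x2 = NOT LOW = HIGH
G10 = G5 OR G4 = LOW OR HIGH = HIGH
G11 = G10 NAND G6 = HIGH NAND HIGH = LOW
G13 = G7 NAND G5 = LOW NAND LOW = HIGH
G15 = G13 NAND G8 = HIGH NAND HIGH = LOW

G4 = HIGH, G11 = LOW, G13 = HIGH, G15 = LOW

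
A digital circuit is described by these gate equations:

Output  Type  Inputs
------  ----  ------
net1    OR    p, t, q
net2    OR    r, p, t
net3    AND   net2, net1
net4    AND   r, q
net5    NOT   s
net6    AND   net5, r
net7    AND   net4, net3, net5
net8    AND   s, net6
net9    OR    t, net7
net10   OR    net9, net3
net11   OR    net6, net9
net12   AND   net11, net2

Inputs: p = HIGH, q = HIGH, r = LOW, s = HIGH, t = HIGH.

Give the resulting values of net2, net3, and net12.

net2 = HIGH, net3 = HIGH, net12 = HIGH

net1 = p OR t OR q = HIGH OR HIGH OR HIGH = HIGH
net2 = r OR p OR t = LOW OR HIGH OR HIGH = HIGH
net3 = net2 AND net1 = HIGH AND HIGH = HIGH
net4 = r AND q = LOW AND HIGH = LOW
net5 = NOT s = NOT HIGH = LOW
net6 = net5 AND r = LOW AND LOW = LOW
net7 = net4 AND net3 AND net5 = LOW AND HIGH AND LOW = LOW
net9 = t OR net7 = HIGH OR LOW = HIGH
net11 = net6 OR net9 = LOW OR HIGH = HIGH
net12 = net11 AND net2 = HIGH AND HIGH = HIGH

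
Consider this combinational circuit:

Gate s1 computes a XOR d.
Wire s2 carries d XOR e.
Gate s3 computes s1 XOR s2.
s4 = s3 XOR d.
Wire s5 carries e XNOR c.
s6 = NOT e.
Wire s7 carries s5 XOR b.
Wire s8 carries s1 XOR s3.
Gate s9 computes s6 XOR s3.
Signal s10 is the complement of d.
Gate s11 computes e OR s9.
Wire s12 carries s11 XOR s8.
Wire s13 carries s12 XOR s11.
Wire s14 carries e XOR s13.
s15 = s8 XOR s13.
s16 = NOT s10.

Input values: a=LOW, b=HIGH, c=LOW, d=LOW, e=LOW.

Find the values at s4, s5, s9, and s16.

s4 = LOW  s5 = HIGH  s9 = HIGH  s16 = LOW

s1 = a XOR d = LOW XOR LOW = LOW
s2 = d XOR e = LOW XOR LOW = LOW
s3 = s1 XOR s2 = LOW XOR LOW = LOW
s4 = s3 XOR d = LOW XOR LOW = LOW
s5 = e XNOR c = LOW XNOR LOW = HIGH
s6 = NOT e = NOT LOW = HIGH
s9 = s6 XOR s3 = HIGH XOR LOW = HIGH
s10 = NOT d = NOT LOW = HIGH
s16 = NOT s10 = NOT HIGH = LOW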